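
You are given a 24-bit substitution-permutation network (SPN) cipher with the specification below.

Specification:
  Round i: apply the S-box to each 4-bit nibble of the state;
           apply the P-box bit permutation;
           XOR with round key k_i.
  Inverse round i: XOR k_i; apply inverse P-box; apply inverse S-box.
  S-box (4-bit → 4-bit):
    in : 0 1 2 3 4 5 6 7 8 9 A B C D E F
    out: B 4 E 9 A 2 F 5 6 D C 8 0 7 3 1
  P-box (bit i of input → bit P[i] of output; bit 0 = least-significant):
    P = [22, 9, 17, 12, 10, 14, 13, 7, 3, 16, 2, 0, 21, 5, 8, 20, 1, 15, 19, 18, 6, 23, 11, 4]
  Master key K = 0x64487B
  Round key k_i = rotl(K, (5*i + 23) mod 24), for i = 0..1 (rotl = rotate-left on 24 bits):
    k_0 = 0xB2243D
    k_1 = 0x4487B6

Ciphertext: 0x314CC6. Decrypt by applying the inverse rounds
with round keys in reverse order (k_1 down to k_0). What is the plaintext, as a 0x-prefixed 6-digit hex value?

0xF3DB51

s_0 = ciphertext = 0x314CC6
s_1 = InvRound(s_0, k_1) = 0x94655E
s_2 = InvRound(s_1, k_0) = 0xF3DB51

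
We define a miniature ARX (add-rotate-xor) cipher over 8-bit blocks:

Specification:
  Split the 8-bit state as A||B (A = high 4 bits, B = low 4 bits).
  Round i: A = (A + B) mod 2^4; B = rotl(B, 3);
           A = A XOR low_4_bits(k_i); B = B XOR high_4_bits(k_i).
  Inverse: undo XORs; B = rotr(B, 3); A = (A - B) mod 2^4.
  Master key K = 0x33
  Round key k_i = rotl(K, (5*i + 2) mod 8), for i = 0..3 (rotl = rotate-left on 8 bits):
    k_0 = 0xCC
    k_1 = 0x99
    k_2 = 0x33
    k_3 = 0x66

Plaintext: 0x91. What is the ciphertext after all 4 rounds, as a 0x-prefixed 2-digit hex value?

0xD1

s_0 = plaintext = 0x91
s_1 = Round(s_0, k_0) = 0x64
s_2 = Round(s_1, k_1) = 0x3B
s_3 = Round(s_2, k_2) = 0xDE
s_4 = Round(s_3, k_3) = 0xD1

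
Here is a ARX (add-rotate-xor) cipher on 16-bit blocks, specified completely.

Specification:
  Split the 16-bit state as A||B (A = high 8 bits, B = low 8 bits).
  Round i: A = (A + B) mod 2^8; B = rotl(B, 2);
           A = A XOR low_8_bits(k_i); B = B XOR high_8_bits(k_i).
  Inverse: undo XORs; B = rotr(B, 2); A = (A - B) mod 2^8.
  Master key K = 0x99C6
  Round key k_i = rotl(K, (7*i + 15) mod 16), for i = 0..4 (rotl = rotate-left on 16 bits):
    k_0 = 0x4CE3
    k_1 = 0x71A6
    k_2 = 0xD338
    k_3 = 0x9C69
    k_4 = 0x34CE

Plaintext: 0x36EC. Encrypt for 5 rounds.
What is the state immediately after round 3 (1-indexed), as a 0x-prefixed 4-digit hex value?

s_0 = plaintext = 0x36EC
s_1 = Round(s_0, k_0) = 0xC1FF
s_2 = Round(s_1, k_1) = 0x668E
s_3 = Round(s_2, k_2) = 0xCCE9
s_4 = Round(s_3, k_3) = 0xDC3B
s_5 = Round(s_4, k_4) = 0xD9D8

0xCCE9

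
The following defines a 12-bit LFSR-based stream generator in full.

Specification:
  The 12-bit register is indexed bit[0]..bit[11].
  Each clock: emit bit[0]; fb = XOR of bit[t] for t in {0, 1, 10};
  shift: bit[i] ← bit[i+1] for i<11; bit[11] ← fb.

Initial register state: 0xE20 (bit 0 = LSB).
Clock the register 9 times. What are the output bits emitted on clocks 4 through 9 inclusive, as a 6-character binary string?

reg_0 = 0xE20
clock 1: out=0, reg = 0xF10
clock 2: out=0, reg = 0xF88
clock 3: out=0, reg = 0xFC4
clock 4: out=0, reg = 0xFE2
clock 5: out=0, reg = 0x7F1
clock 6: out=1, reg = 0x3F8
clock 7: out=0, reg = 0x1FC
clock 8: out=0, reg = 0x0FE
clock 9: out=0, reg = 0x87F

001000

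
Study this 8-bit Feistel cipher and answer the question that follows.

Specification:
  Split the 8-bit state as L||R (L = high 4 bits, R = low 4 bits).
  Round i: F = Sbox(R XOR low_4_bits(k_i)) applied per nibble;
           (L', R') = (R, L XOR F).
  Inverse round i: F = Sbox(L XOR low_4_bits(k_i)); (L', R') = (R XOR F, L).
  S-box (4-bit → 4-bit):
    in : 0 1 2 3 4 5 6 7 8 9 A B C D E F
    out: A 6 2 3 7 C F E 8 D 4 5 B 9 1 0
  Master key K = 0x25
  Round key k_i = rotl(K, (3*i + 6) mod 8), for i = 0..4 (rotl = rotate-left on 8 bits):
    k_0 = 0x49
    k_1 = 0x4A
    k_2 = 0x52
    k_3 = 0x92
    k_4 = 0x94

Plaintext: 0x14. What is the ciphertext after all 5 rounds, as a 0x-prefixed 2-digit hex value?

0xFA

s_0 = plaintext = 0x14
s_1 = Round(s_0, k_0) = 0x48
s_2 = Round(s_1, k_1) = 0x86
s_3 = Round(s_2, k_2) = 0x6F
s_4 = Round(s_3, k_3) = 0xFF
s_5 = Round(s_4, k_4) = 0xFA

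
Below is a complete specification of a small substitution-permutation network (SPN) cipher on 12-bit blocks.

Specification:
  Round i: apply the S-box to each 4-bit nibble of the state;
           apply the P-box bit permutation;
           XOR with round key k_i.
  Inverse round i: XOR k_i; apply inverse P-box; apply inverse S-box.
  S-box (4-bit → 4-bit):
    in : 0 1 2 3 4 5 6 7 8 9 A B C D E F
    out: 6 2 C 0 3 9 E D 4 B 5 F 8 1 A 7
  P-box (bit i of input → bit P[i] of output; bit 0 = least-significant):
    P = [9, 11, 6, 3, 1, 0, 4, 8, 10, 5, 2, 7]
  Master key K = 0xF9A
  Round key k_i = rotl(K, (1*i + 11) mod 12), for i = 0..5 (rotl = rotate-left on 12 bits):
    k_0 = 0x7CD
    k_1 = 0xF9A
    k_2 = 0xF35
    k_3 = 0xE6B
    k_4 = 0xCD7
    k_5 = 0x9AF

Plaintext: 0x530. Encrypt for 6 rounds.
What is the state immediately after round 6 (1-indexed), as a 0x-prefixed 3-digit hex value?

s_0 = plaintext = 0x530
s_1 = Round(s_0, k_0) = 0xB0D
s_2 = Round(s_1, k_1) = 0x92F
s_3 = Round(s_2, k_2) = 0x0C5
s_4 = Round(s_3, k_3) = 0xD47
s_5 = Round(s_4, k_4) = 0xA9C
s_6 = Round(s_5, k_5) = 0xCA0

0xCA0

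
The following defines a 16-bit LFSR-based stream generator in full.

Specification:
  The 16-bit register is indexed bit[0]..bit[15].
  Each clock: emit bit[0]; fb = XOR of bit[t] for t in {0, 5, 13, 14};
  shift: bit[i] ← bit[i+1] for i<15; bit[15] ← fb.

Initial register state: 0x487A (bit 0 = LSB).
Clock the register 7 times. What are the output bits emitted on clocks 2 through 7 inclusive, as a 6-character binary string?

reg_0 = 0x487A
clock 1: out=0, reg = 0x243D
clock 2: out=1, reg = 0x921E
clock 3: out=0, reg = 0x490F
clock 4: out=1, reg = 0x2487
clock 5: out=1, reg = 0x1243
clock 6: out=1, reg = 0x8921
clock 7: out=1, reg = 0x4490

101111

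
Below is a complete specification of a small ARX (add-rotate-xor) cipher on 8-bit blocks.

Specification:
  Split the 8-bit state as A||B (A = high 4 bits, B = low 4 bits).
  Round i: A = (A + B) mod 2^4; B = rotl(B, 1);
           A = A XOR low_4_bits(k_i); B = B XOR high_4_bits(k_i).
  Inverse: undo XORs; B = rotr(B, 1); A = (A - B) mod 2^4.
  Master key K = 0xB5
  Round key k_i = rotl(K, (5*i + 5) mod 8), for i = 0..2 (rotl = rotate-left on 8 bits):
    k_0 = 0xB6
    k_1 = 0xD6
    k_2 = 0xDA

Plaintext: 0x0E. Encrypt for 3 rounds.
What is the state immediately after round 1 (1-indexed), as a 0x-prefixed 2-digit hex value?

0x86

s_0 = plaintext = 0x0E
s_1 = Round(s_0, k_0) = 0x86
s_2 = Round(s_1, k_1) = 0x81
s_3 = Round(s_2, k_2) = 0x3F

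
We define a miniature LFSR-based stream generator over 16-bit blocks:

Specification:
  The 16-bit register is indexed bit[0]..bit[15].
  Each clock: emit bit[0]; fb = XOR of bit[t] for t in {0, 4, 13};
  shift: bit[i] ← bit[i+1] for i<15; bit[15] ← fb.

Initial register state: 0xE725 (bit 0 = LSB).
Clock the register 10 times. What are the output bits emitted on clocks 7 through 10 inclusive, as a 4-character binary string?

0011

reg_0 = 0xE725
clock 1: out=1, reg = 0x7392
clock 2: out=0, reg = 0x39C9
clock 3: out=1, reg = 0x1CE4
clock 4: out=0, reg = 0x0E72
clock 5: out=0, reg = 0x8739
clock 6: out=1, reg = 0x439C
clock 7: out=0, reg = 0xA1CE
clock 8: out=0, reg = 0xD0E7
clock 9: out=1, reg = 0xE873
clock 10: out=1, reg = 0xF439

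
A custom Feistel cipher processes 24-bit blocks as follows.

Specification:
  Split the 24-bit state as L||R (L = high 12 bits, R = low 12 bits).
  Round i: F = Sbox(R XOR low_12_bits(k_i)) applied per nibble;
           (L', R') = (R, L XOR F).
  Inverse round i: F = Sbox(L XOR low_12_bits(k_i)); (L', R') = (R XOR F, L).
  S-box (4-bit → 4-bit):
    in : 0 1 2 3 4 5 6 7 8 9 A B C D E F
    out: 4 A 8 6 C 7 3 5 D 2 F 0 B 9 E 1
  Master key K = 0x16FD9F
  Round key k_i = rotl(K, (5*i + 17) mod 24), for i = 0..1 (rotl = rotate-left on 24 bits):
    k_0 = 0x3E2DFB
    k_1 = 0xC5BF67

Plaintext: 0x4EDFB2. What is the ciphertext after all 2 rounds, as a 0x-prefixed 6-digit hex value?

0xC2F97F

s_0 = plaintext = 0x4EDFB2
s_1 = Round(s_0, k_0) = 0xFB2C2F
s_2 = Round(s_1, k_1) = 0xC2F97F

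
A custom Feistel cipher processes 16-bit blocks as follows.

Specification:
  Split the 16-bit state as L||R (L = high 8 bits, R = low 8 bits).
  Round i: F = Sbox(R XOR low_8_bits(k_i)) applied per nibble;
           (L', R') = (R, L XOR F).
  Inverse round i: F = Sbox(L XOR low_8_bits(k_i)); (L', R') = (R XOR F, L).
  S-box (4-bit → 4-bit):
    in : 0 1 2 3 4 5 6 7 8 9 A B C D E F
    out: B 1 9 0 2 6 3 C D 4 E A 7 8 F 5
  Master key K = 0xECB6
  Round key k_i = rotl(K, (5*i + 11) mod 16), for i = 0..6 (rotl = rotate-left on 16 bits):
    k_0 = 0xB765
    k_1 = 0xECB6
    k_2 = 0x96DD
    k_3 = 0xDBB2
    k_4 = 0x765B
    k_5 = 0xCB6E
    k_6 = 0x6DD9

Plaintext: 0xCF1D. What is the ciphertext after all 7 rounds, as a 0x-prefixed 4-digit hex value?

s_0 = plaintext = 0xCF1D
s_1 = Round(s_0, k_0) = 0x1D02
s_2 = Round(s_1, k_1) = 0x02BF
s_3 = Round(s_2, k_2) = 0xBF3B
s_4 = Round(s_3, k_3) = 0x3B6B
s_5 = Round(s_4, k_4) = 0x6B30
s_6 = Round(s_5, k_5) = 0x3004
s_7 = Round(s_6, k_6) = 0x04B8

0x04B8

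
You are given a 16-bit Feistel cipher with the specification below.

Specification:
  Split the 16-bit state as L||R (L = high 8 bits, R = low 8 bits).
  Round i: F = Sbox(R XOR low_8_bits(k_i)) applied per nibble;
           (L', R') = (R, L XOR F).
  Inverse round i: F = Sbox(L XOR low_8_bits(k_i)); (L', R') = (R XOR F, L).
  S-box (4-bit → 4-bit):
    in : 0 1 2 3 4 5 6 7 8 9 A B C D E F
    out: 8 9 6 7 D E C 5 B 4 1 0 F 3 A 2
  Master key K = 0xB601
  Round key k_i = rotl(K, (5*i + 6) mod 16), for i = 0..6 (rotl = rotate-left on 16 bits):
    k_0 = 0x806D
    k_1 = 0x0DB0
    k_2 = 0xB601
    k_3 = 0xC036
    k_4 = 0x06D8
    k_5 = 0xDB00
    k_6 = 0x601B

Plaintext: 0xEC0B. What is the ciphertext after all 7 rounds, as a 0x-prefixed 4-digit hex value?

0xC205

s_0 = plaintext = 0xEC0B
s_1 = Round(s_0, k_0) = 0x0B20
s_2 = Round(s_1, k_1) = 0x2043
s_3 = Round(s_2, k_2) = 0x43F6
s_4 = Round(s_3, k_3) = 0xF6BB
s_5 = Round(s_4, k_4) = 0xBB31
s_6 = Round(s_5, k_5) = 0x31C2
s_7 = Round(s_6, k_6) = 0xC205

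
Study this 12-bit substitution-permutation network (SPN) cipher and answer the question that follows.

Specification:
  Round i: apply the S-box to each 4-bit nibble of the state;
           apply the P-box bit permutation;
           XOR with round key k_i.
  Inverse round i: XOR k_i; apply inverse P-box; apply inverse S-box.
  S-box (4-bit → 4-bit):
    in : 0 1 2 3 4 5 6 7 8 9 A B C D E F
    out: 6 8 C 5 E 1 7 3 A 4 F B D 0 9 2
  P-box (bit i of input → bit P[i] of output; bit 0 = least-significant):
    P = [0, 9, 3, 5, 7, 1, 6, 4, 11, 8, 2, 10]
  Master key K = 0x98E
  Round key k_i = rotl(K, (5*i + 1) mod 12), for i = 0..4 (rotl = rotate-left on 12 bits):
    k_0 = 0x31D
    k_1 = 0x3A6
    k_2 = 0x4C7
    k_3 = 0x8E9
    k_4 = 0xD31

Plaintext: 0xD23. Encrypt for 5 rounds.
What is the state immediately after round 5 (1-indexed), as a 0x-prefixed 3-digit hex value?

s_0 = plaintext = 0xD23
s_1 = Round(s_0, k_0) = 0x344
s_2 = Round(s_1, k_1) = 0x9D8
s_3 = Round(s_2, k_2) = 0x6E3
s_4 = Round(s_3, k_3) = 0x174
s_5 = Round(s_4, k_4) = 0xB9B

0xB9B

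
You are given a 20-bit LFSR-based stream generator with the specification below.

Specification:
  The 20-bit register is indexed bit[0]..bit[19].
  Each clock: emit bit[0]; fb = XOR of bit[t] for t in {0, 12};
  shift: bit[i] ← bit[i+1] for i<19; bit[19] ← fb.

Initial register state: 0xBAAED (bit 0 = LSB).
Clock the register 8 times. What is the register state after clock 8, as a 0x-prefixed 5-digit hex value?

0x57BAA

reg_0 = 0xBAAED
clock 1: out=1, reg = 0xDD576
clock 2: out=0, reg = 0xEEABB
clock 3: out=1, reg = 0xF755D
clock 4: out=1, reg = 0x7BAAE
clock 5: out=0, reg = 0xBDD57
clock 6: out=1, reg = 0x5EEAB
clock 7: out=1, reg = 0xAF755
clock 8: out=1, reg = 0x57BAA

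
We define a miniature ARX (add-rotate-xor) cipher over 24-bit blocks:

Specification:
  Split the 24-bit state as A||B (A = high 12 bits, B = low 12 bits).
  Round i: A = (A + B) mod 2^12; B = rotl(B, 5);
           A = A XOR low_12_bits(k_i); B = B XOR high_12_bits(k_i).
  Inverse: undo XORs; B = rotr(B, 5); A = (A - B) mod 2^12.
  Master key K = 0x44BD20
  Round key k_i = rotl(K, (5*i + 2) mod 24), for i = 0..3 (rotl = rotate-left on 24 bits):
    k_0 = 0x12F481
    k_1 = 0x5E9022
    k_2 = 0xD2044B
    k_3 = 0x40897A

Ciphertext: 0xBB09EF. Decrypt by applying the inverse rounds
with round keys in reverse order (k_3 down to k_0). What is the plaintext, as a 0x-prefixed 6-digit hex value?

0x7B4FF5

s_0 = ciphertext = 0xBB09EF
s_1 = InvRound(s_0, k_3) = 0xEDB3EF
s_2 = InvRound(s_1, k_2) = 0x29A7F6
s_3 = InvRound(s_2, k_1) = 0x328F90
s_4 = InvRound(s_3, k_0) = 0x7B4FF5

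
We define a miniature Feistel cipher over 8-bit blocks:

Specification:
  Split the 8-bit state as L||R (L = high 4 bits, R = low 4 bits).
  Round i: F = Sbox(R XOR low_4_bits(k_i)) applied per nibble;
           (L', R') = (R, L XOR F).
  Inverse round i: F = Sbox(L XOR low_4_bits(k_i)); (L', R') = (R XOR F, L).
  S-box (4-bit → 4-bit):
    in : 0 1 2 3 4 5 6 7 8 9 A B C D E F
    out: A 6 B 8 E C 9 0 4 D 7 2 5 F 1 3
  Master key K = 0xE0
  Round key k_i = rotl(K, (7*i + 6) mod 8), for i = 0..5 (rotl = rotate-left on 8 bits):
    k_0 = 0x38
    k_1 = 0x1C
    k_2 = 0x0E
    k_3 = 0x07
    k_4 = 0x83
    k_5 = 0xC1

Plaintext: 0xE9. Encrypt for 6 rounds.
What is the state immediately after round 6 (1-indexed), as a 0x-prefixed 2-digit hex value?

s_0 = plaintext = 0xE9
s_1 = Round(s_0, k_0) = 0x98
s_2 = Round(s_1, k_1) = 0x87
s_3 = Round(s_2, k_2) = 0x75
s_4 = Round(s_3, k_3) = 0x5C
s_5 = Round(s_4, k_4) = 0xC6
s_6 = Round(s_5, k_5) = 0x6C

0x6C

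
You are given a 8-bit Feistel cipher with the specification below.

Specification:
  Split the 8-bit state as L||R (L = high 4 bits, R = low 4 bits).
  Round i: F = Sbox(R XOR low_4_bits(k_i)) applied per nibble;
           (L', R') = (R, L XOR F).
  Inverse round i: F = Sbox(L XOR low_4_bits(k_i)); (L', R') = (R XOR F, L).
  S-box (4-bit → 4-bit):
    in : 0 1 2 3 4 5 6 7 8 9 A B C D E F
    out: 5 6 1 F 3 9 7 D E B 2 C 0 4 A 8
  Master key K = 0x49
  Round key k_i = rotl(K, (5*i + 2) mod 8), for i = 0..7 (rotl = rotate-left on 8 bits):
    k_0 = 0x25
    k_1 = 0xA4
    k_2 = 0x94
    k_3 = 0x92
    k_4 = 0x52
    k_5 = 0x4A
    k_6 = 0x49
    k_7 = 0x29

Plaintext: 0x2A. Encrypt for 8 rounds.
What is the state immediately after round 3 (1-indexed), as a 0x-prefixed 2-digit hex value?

0x09

s_0 = plaintext = 0x2A
s_1 = Round(s_0, k_0) = 0xAA
s_2 = Round(s_1, k_1) = 0xA0
s_3 = Round(s_2, k_2) = 0x09
s_4 = Round(s_3, k_3) = 0x9C
s_5 = Round(s_4, k_4) = 0xC3
s_6 = Round(s_5, k_5) = 0x37
s_7 = Round(s_6, k_6) = 0x79
s_8 = Round(s_7, k_7) = 0x92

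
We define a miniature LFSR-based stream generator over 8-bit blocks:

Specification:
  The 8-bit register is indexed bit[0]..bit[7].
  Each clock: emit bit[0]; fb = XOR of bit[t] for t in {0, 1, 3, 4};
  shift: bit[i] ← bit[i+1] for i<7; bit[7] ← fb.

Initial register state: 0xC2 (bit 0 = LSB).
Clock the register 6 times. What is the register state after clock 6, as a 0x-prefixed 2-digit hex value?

reg_0 = 0xC2
clock 1: out=0, reg = 0xE1
clock 2: out=1, reg = 0xF0
clock 3: out=0, reg = 0xF8
clock 4: out=0, reg = 0x7C
clock 5: out=0, reg = 0x3E
clock 6: out=0, reg = 0x9F

0x9F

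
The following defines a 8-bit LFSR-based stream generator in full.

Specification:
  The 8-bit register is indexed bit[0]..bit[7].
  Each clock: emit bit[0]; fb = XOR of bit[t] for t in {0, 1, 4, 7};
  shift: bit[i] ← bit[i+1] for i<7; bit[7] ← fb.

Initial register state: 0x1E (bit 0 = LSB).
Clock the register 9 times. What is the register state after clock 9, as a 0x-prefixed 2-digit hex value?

reg_0 = 0x1E
clock 1: out=0, reg = 0x0F
clock 2: out=1, reg = 0x07
clock 3: out=1, reg = 0x03
clock 4: out=1, reg = 0x01
clock 5: out=1, reg = 0x80
clock 6: out=0, reg = 0xC0
clock 7: out=0, reg = 0xE0
clock 8: out=0, reg = 0xF0
clock 9: out=0, reg = 0x78

0x78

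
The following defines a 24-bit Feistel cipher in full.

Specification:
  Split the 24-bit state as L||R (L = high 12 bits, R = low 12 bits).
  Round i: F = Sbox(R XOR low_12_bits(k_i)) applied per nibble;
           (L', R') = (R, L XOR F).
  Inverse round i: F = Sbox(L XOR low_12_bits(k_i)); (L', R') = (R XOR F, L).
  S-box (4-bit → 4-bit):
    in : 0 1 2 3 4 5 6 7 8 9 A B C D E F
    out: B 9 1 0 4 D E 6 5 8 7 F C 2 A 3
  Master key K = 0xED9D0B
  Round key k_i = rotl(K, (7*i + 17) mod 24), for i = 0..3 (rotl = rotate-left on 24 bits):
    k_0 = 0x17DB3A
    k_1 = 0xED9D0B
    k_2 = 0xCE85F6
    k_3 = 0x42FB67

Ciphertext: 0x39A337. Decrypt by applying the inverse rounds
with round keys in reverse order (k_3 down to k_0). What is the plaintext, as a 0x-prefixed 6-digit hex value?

0x5E4C7C

s_0 = ciphertext = 0x39A337
s_1 = InvRound(s_0, k_3) = 0x60539A
s_2 = InvRound(s_1, k_2) = 0x3AA605
s_3 = InvRound(s_2, k_1) = 0xC7C3AA
s_4 = InvRound(s_3, k_0) = 0x5E4C7C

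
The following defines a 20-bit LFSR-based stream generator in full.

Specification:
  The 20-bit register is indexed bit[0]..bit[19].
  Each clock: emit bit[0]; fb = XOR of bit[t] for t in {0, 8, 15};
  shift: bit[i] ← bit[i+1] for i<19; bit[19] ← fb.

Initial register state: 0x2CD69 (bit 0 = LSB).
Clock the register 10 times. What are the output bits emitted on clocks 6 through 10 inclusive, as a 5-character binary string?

11010

reg_0 = 0x2CD69
clock 1: out=1, reg = 0x966B4
clock 2: out=0, reg = 0x4B35A
clock 3: out=0, reg = 0x259AD
clock 4: out=1, reg = 0x12CD6
clock 5: out=0, reg = 0x0966B
clock 6: out=1, reg = 0x04B35
clock 7: out=1, reg = 0x0259A
clock 8: out=0, reg = 0x812CD
clock 9: out=1, reg = 0xC0966
clock 10: out=0, reg = 0xE04B3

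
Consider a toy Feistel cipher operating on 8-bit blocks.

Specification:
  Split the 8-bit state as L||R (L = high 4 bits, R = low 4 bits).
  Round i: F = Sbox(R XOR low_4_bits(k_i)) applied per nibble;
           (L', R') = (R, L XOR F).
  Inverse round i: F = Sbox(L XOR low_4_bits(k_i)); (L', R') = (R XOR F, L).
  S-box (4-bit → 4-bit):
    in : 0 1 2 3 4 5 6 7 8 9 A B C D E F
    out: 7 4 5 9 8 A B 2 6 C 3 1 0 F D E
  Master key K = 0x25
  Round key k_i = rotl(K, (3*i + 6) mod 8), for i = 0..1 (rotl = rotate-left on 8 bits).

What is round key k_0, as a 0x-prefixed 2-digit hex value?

K = 0x25
k_0 = rotl(K, (3*0+6) mod 8) = rotl(K, 6) = 0x49

0x49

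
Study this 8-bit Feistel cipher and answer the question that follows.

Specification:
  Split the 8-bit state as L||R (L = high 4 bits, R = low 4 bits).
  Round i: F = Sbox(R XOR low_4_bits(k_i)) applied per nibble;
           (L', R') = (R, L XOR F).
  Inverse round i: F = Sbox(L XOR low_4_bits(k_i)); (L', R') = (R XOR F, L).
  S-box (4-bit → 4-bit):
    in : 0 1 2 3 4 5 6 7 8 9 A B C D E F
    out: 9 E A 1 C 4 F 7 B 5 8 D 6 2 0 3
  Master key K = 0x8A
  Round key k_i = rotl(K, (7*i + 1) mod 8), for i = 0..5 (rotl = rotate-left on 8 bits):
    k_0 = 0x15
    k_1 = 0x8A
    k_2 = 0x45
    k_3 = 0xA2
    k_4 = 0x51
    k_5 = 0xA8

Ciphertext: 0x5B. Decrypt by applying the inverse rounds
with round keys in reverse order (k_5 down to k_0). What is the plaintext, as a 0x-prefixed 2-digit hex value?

0x09

s_0 = ciphertext = 0x5B
s_1 = InvRound(s_0, k_5) = 0x95
s_2 = InvRound(s_1, k_4) = 0xE9
s_3 = InvRound(s_2, k_3) = 0xFE
s_4 = InvRound(s_3, k_2) = 0x6F
s_5 = InvRound(s_4, k_1) = 0x96
s_6 = InvRound(s_5, k_0) = 0x09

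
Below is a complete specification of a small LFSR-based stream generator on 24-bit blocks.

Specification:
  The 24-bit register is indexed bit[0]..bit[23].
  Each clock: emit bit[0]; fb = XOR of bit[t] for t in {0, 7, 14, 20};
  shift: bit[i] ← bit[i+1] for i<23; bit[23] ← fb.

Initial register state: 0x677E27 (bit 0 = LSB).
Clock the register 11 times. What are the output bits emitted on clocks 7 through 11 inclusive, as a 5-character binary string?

00011

reg_0 = 0x677E27
clock 1: out=1, reg = 0x33BF13
clock 2: out=1, reg = 0x19DF89
clock 3: out=1, reg = 0x0CEFC4
clock 4: out=0, reg = 0x0677E2
clock 5: out=0, reg = 0x033BF1
clock 6: out=1, reg = 0x019DF8
clock 7: out=0, reg = 0x80CEFC
clock 8: out=0, reg = 0x40677E
clock 9: out=0, reg = 0xA033BF
clock 10: out=1, reg = 0x5019DF
clock 11: out=1, reg = 0xA80CEF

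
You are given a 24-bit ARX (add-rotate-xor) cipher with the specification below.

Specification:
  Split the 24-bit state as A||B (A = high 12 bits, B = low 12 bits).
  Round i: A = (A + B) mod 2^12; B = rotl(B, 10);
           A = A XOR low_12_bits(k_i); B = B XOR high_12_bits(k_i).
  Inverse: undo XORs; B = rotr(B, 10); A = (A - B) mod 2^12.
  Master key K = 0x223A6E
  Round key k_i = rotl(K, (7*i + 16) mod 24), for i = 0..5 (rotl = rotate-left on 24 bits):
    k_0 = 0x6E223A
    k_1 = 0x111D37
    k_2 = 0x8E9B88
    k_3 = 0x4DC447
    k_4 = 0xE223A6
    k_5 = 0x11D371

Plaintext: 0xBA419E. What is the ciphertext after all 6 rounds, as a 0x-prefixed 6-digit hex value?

0x2AD7BD

s_0 = plaintext = 0xBA419E
s_1 = Round(s_0, k_0) = 0xF78E85
s_2 = Round(s_1, k_1) = 0x0CA6B0
s_3 = Round(s_2, k_2) = 0xCF2945
s_4 = Round(s_3, k_3) = 0x27028D
s_5 = Round(s_4, k_4) = 0x75BA81
s_6 = Round(s_5, k_5) = 0x2AD7BD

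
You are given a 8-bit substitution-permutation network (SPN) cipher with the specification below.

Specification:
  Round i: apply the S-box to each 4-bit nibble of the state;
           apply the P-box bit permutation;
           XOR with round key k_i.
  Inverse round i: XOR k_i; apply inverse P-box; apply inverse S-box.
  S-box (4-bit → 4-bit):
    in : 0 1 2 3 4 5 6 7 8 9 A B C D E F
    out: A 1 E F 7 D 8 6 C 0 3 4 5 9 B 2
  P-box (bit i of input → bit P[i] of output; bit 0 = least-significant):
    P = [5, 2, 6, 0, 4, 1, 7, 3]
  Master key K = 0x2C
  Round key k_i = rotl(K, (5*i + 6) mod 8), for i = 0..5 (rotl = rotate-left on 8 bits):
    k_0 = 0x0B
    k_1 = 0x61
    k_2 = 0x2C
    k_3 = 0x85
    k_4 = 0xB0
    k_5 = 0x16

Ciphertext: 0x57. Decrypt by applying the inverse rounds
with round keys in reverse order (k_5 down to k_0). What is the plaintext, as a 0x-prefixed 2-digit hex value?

s_0 = ciphertext = 0x57
s_1 = InvRound(s_0, k_5) = 0x98
s_2 = InvRound(s_1, k_4) = 0x61
s_3 = InvRound(s_2, k_3) = 0xB4
s_4 = InvRound(s_3, k_2) = 0x59
s_5 = InvRound(s_4, k_1) = 0xD1
s_6 = InvRound(s_5, k_0) = 0x3B

0x3B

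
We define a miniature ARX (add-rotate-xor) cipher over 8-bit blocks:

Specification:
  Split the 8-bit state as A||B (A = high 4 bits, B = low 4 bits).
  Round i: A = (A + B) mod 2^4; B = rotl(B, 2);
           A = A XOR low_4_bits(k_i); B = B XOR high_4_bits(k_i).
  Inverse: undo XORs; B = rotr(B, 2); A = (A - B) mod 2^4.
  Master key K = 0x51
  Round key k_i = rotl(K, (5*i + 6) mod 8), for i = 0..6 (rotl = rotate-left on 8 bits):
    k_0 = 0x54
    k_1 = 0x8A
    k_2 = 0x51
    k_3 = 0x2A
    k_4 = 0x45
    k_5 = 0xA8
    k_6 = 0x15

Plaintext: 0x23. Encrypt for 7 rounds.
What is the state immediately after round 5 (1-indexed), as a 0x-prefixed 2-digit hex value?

0x52

s_0 = plaintext = 0x23
s_1 = Round(s_0, k_0) = 0x19
s_2 = Round(s_1, k_1) = 0x0E
s_3 = Round(s_2, k_2) = 0xFE
s_4 = Round(s_3, k_3) = 0x79
s_5 = Round(s_4, k_4) = 0x52
s_6 = Round(s_5, k_5) = 0xF2
s_7 = Round(s_6, k_6) = 0x49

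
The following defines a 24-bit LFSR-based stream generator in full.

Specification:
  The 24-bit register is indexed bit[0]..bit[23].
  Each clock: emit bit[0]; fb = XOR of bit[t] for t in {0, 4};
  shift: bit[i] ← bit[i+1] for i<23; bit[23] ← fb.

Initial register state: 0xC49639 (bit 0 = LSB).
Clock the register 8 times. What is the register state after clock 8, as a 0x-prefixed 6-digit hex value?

reg_0 = 0xC49639
clock 1: out=1, reg = 0x624B1C
clock 2: out=0, reg = 0xB1258E
clock 3: out=0, reg = 0x5892C7
clock 4: out=1, reg = 0xAC4963
clock 5: out=1, reg = 0xD624B1
clock 6: out=1, reg = 0x6B1258
clock 7: out=0, reg = 0xB5892C
clock 8: out=0, reg = 0x5AC496

0x5AC496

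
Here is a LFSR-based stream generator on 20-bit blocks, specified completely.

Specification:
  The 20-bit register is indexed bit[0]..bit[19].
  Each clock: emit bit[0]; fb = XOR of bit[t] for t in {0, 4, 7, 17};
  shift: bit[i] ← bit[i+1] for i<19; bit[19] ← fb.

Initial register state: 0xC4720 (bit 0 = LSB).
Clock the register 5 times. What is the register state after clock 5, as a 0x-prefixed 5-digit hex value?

reg_0 = 0xC4720
clock 1: out=0, reg = 0x62390
clock 2: out=0, reg = 0xB11C8
clock 3: out=0, reg = 0x588E4
clock 4: out=0, reg = 0xAC472
clock 5: out=0, reg = 0x56239

0x56239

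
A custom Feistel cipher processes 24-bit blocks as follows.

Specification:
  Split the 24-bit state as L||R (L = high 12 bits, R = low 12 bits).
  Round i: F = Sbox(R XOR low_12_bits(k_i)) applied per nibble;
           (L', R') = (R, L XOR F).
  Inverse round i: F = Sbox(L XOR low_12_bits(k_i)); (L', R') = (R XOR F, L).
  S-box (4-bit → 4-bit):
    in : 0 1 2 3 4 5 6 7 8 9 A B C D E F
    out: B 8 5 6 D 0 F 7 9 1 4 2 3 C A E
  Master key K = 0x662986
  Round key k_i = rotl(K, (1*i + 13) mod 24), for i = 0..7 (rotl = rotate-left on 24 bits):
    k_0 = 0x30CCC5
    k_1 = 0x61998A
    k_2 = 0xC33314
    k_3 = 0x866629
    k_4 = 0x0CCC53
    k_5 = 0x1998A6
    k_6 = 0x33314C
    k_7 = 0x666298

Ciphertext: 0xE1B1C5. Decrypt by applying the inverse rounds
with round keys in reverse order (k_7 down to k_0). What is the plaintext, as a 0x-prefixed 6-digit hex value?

s_0 = ciphertext = 0xE1B1C5
s_1 = InvRound(s_0, k_7) = 0x253E1B
s_2 = InvRound(s_1, k_6) = 0x895253
s_3 = InvRound(s_2, k_5) = 0x935895
s_4 = InvRound(s_3, k_4) = 0x86A935
s_5 = InvRound(s_4, k_3) = 0x3E386A
s_6 = InvRound(s_5, k_2) = 0x38D3E3
s_7 = InvRound(s_6, k_1) = 0x75438D
s_8 = InvRound(s_7, k_0) = 0x195754

0x195754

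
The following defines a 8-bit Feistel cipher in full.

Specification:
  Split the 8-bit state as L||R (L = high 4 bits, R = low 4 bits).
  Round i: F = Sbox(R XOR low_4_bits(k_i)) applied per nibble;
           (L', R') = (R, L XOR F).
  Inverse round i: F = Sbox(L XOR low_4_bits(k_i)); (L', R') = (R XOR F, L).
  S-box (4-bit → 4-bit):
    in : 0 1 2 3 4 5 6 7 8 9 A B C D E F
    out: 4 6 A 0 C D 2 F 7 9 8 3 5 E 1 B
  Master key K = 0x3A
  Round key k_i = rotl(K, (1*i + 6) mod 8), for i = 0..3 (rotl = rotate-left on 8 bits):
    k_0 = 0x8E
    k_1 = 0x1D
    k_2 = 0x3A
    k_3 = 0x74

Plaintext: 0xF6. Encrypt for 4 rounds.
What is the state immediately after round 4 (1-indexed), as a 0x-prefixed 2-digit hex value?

s_0 = plaintext = 0xF6
s_1 = Round(s_0, k_0) = 0x68
s_2 = Round(s_1, k_1) = 0x8B
s_3 = Round(s_2, k_2) = 0xBE
s_4 = Round(s_3, k_3) = 0xE3

0xE3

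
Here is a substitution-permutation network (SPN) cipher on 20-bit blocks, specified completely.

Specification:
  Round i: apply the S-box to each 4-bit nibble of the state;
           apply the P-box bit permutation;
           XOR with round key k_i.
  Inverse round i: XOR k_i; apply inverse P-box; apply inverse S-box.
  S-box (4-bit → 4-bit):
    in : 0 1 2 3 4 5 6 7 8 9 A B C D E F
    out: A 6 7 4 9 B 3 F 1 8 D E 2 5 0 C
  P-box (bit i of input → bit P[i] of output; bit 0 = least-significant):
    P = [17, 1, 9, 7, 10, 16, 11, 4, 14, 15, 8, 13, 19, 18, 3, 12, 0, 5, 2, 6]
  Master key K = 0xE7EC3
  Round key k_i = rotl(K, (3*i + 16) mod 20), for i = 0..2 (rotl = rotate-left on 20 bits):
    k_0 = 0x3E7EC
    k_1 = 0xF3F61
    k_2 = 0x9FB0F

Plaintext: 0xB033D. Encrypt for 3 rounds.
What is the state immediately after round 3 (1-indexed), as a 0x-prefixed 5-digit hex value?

s_0 = plaintext = 0xB033D
s_1 = Round(s_0, k_0) = 0x5FC88
s_2 = Round(s_1, k_1) = 0xDAB08
s_3 = Round(s_2, k_2) = 0x24A12

0x24A12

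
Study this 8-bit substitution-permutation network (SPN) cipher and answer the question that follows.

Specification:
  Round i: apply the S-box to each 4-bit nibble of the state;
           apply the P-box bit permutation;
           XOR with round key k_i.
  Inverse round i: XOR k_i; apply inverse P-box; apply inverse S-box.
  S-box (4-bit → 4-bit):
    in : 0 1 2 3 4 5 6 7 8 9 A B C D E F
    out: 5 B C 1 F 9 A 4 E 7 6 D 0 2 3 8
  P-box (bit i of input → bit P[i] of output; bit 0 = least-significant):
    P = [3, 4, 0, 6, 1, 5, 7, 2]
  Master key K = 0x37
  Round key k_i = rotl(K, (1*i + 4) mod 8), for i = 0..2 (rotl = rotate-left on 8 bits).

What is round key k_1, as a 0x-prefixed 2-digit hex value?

K = 0x37
k_0 = rotl(K, (1*0+4) mod 8) = rotl(K, 4) = 0x73
k_1 = rotl(K, (1*1+4) mod 8) = rotl(K, 5) = 0xE6

0xE6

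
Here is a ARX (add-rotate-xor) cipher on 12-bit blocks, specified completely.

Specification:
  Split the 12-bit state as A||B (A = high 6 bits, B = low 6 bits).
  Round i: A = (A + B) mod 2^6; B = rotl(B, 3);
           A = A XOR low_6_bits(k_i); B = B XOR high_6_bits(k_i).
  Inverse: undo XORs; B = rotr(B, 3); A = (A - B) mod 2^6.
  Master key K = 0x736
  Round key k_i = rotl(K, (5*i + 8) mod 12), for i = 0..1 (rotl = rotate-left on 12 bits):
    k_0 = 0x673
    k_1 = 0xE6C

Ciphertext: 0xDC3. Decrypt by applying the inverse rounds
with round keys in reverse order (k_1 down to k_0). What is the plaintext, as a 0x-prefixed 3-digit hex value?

0x1B1

s_0 = ciphertext = 0xDC3
s_1 = InvRound(s_0, k_1) = 0x117
s_2 = InvRound(s_1, k_0) = 0x1B1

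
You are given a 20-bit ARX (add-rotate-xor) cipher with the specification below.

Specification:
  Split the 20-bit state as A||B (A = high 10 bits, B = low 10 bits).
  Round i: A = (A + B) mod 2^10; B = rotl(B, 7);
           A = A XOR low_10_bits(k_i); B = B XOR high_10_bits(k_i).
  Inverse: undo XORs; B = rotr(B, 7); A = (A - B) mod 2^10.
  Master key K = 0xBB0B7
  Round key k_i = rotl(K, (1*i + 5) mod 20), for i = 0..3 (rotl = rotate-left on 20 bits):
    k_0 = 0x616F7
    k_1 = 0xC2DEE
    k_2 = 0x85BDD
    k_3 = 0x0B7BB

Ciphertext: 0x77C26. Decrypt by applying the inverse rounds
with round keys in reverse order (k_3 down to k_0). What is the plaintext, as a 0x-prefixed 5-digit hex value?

s_0 = ciphertext = 0x77C26
s_1 = InvRound(s_0, k_3) = 0x83058
s_2 = InvRound(s_1, k_2) = 0xD7674
s_3 = InvRound(s_2, k_1) = 0xAE7FA
s_4 = InvRound(s_3, k_0) = 0x14BFC

0x14BFC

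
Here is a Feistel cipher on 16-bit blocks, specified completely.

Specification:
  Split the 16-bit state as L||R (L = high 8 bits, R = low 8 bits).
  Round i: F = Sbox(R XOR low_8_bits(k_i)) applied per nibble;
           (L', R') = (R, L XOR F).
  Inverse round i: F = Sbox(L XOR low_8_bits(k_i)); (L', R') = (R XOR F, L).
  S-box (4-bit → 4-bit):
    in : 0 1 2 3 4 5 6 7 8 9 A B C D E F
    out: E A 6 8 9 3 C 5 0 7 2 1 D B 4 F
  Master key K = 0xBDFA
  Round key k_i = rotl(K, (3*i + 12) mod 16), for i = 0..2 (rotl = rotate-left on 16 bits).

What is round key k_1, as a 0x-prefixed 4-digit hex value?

K = 0xBDFA
k_0 = rotl(K, (3*0+12) mod 16) = rotl(K, 12) = 0xABDF
k_1 = rotl(K, (3*1+12) mod 16) = rotl(K, 15) = 0x5EFD

0x5EFD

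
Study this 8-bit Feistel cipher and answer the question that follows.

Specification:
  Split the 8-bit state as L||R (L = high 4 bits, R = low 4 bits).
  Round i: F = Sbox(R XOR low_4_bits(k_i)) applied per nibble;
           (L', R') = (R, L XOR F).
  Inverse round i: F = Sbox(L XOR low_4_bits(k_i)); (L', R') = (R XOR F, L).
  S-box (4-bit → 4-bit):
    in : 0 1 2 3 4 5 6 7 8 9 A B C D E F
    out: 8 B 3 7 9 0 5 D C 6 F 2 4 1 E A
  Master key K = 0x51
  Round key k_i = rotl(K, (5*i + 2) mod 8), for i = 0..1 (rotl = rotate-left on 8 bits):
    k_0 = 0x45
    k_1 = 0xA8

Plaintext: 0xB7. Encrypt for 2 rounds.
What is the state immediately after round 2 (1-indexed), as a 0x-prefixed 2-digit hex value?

0x8F

s_0 = plaintext = 0xB7
s_1 = Round(s_0, k_0) = 0x78
s_2 = Round(s_1, k_1) = 0x8F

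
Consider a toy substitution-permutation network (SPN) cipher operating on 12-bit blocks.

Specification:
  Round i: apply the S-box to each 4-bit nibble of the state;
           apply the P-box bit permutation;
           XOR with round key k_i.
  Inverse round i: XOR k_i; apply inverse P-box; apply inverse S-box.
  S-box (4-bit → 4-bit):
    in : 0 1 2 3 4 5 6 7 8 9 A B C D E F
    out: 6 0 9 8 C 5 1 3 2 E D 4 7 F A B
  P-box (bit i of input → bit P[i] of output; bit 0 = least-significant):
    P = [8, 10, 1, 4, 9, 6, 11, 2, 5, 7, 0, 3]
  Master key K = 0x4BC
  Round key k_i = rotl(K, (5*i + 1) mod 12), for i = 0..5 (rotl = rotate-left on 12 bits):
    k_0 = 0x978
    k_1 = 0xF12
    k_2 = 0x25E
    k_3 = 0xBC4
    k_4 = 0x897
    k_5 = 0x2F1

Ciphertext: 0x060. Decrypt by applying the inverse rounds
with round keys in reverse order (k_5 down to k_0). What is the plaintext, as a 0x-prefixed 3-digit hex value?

0x892

s_0 = ciphertext = 0x060
s_1 = InvRound(s_0, k_5) = 0x063
s_2 = InvRound(s_1, k_4) = 0x793
s_3 = InvRound(s_2, k_3) = 0xB99
s_4 = InvRound(s_3, k_2) = 0x095
s_5 = InvRound(s_4, k_1) = 0x0AC
s_6 = InvRound(s_5, k_0) = 0x892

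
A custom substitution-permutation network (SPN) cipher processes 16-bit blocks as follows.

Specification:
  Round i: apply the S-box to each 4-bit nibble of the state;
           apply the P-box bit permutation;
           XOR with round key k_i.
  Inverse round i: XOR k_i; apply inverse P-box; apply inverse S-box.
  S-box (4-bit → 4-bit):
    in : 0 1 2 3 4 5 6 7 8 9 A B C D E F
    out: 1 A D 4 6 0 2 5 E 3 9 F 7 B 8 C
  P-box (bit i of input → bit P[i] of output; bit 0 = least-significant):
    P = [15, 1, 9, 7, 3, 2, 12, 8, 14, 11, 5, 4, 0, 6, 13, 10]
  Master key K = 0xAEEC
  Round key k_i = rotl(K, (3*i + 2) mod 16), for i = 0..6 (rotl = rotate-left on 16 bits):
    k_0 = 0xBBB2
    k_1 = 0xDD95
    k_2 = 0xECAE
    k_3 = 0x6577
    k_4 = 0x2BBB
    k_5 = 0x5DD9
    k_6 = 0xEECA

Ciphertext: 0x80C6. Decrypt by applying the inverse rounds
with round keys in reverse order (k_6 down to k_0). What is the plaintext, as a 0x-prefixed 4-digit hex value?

s_0 = ciphertext = 0x80C6
s_1 = InvRound(s_0, k_6) = 0xF993
s_2 = InvRound(s_1, k_5) = 0x8509
s_3 = InvRound(s_2, k_4) = 0xF85B
s_4 = InvRound(s_3, k_3) = 0xE4B0
s_5 = InvRound(s_4, k_2) = 0x5196
s_6 = InvRound(s_5, k_1) = 0xA659
s_7 = InvRound(s_6, k_0) = 0xD421

0xD421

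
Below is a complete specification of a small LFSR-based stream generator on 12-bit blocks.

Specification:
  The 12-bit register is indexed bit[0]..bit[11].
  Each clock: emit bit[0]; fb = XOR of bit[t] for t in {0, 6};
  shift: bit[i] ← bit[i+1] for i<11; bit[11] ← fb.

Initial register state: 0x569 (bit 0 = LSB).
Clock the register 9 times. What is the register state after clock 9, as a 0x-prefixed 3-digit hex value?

reg_0 = 0x569
clock 1: out=1, reg = 0x2B4
clock 2: out=0, reg = 0x15A
clock 3: out=0, reg = 0x8AD
clock 4: out=1, reg = 0xC56
clock 5: out=0, reg = 0xE2B
clock 6: out=1, reg = 0xF15
clock 7: out=1, reg = 0xF8A
clock 8: out=0, reg = 0x7C5
clock 9: out=1, reg = 0x3E2

0x3E2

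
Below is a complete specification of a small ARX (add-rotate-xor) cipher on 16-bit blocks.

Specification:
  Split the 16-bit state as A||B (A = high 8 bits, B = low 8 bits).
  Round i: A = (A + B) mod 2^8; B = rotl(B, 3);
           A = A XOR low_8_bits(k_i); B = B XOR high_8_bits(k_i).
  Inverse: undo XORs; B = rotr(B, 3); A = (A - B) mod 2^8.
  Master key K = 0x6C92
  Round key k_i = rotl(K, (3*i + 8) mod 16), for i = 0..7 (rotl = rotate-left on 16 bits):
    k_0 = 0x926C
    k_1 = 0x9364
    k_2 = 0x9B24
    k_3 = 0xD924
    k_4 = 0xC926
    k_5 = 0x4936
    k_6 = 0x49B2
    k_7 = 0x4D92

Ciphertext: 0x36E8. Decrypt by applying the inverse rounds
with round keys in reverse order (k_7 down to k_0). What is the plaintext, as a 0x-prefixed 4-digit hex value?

s_0 = ciphertext = 0x36E8
s_1 = InvRound(s_0, k_7) = 0xF0B4
s_2 = InvRound(s_1, k_6) = 0x83BF
s_3 = InvRound(s_2, k_5) = 0xD7DE
s_4 = InvRound(s_3, k_4) = 0x0FE2
s_5 = InvRound(s_4, k_3) = 0xC467
s_6 = InvRound(s_5, k_2) = 0x419F
s_7 = InvRound(s_6, k_1) = 0xA481
s_8 = InvRound(s_7, k_0) = 0x6662

0x6662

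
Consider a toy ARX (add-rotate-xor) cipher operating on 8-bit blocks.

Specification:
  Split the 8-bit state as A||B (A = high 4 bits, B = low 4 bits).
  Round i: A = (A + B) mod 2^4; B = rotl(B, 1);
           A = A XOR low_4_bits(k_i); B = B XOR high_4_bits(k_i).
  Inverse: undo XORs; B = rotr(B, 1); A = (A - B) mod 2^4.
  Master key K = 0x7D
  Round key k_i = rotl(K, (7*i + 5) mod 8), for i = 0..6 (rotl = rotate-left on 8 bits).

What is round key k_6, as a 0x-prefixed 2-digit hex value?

K = 0x7D
k_0 = rotl(K, (7*0+5) mod 8) = rotl(K, 5) = 0xAF
k_1 = rotl(K, (7*1+5) mod 8) = rotl(K, 4) = 0xD7
k_2 = rotl(K, (7*2+5) mod 8) = rotl(K, 3) = 0xEB
k_3 = rotl(K, (7*3+5) mod 8) = rotl(K, 2) = 0xF5
k_4 = rotl(K, (7*4+5) mod 8) = rotl(K, 1) = 0xFA
k_5 = rotl(K, (7*5+5) mod 8) = rotl(K, 0) = 0x7D
k_6 = rotl(K, (7*6+5) mod 8) = rotl(K, 7) = 0xBE

0xBE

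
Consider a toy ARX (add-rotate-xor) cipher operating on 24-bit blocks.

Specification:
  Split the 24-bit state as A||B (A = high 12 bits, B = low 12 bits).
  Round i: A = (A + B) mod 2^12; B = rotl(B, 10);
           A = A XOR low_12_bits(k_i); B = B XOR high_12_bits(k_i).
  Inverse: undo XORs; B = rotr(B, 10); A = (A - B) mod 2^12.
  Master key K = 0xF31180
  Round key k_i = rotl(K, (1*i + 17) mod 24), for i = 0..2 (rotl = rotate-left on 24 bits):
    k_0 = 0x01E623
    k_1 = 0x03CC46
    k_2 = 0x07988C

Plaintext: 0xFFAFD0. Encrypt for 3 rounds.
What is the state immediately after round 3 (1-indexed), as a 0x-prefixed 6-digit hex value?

0x2D7A48

s_0 = plaintext = 0xFFAFD0
s_1 = Round(s_0, k_0) = 0x9E93EA
s_2 = Round(s_1, k_1) = 0x1958C6
s_3 = Round(s_2, k_2) = 0x2D7A48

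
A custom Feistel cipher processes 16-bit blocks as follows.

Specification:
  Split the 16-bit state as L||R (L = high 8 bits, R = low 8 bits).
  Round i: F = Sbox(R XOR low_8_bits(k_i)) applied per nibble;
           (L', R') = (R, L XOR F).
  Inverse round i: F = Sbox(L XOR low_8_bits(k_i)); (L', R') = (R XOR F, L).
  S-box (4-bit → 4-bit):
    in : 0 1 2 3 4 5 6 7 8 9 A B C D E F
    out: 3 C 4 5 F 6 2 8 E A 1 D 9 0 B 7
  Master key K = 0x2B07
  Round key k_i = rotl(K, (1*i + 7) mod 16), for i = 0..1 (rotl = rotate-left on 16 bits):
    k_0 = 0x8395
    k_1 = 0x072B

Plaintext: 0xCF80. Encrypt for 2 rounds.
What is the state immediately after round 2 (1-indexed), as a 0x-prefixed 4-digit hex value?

s_0 = plaintext = 0xCF80
s_1 = Round(s_0, k_0) = 0x8009
s_2 = Round(s_1, k_1) = 0x09C4

0x09C4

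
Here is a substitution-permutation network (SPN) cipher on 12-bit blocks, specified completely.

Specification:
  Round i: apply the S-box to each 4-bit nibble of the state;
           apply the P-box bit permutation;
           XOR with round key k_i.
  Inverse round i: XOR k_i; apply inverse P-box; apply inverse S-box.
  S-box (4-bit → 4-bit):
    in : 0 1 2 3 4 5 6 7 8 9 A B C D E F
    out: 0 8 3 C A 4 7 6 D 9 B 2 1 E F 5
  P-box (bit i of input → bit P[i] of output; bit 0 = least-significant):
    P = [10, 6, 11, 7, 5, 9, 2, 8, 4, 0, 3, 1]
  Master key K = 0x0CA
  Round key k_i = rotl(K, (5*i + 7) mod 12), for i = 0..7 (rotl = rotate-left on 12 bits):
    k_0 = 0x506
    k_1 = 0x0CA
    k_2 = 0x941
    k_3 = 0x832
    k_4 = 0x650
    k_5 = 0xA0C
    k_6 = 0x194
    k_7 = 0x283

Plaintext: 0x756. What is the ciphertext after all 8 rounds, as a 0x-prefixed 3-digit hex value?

0xA99

s_0 = plaintext = 0x756
s_1 = Round(s_0, k_0) = 0x94B
s_2 = Round(s_1, k_1) = 0x398
s_3 = Round(s_2, k_2) = 0x4EB
s_4 = Round(s_3, k_3) = 0xB55
s_5 = Round(s_4, k_4) = 0xE55
s_6 = Round(s_5, k_5) = 0x213
s_7 = Round(s_6, k_6) = 0x805
s_8 = Round(s_7, k_7) = 0xA99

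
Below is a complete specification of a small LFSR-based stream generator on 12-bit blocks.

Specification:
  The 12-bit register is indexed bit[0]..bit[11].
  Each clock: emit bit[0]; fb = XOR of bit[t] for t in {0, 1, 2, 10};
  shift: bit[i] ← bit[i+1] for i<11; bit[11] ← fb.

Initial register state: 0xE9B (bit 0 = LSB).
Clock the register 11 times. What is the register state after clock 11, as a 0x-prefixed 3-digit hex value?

reg_0 = 0xE9B
clock 1: out=1, reg = 0xF4D
clock 2: out=1, reg = 0xFA6
clock 3: out=0, reg = 0xFD3
clock 4: out=1, reg = 0xFE9
clock 5: out=1, reg = 0x7F4
clock 6: out=0, reg = 0x3FA
clock 7: out=0, reg = 0x9FD
clock 8: out=1, reg = 0x4FE
clock 9: out=0, reg = 0xA7F
clock 10: out=1, reg = 0xD3F
clock 11: out=1, reg = 0x69F

0x69F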